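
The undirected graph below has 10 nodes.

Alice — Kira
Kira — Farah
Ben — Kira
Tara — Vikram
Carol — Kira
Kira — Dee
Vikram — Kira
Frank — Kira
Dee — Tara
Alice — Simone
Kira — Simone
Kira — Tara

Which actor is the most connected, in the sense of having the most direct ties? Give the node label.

Degrees — Alice:2, Ben:1, Carol:1, Dee:2, Farah:1, Frank:1, Kira:9, Simone:2, Tara:3, Vikram:2.
The maximum is 9, attained only by Kira.

Kira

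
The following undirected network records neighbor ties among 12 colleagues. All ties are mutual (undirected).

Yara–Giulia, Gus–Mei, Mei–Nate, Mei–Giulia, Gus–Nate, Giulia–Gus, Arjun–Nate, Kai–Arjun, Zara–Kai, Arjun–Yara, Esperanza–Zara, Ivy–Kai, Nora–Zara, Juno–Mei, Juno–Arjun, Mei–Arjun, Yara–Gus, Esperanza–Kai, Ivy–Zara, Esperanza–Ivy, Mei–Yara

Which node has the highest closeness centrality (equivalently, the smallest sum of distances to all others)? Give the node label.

Arjun

Farness (sum of distances to all others) for each node — Arjun:18, Esperanza:27, Giulia:29, Gus:28, Ivy:27, Juno:25, Kai:20, Mei:21, Nate:24, Nora:36, Yara:23, Zara:26.
The smallest farness is 18, for Arjun, so Arjun has the highest closeness.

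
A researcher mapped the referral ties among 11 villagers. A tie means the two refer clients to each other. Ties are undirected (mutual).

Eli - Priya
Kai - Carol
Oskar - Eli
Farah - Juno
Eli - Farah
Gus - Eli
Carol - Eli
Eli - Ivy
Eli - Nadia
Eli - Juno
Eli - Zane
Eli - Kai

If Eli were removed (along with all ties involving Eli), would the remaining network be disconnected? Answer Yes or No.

Yes

Removing Eli leaves {Nadia} with no path to {Ivy}, so the network splits into 8 components. Eli is a cut vertex.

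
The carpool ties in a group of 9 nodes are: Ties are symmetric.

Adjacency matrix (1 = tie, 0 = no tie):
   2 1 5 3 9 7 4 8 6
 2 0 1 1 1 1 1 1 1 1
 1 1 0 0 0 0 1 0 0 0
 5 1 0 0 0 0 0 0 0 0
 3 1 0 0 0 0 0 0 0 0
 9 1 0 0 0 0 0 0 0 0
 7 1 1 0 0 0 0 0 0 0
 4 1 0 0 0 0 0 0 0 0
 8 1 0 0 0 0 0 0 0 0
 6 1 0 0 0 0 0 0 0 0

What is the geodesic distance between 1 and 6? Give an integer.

2

One shortest route is 1 – 2 – 6, which uses 2 edges, and 1 and 6 are not directly tied, so nothing shorter exists. So d(1,6) = 2.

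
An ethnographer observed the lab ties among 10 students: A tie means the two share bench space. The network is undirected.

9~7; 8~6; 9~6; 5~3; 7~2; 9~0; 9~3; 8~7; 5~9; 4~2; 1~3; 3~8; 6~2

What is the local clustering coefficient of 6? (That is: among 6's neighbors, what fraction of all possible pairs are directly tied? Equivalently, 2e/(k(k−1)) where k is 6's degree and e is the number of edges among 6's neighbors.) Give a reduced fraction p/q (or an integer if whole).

0

6's neighbors: 2, 8, and 9 (k = 3).
Possible neighbor pairs: C(3,2) = 3. Edges among them: none → e = 0.
Clustering(6) = 0/3 = 0.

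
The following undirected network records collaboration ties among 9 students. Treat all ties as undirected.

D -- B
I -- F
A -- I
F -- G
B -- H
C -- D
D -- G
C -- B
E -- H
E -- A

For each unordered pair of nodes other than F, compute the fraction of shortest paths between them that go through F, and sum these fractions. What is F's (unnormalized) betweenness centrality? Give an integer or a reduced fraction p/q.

Pairs whose geodesics pass through F — B–I: 1/2; C–I: 1; D–I: 1; D–A: 1/2; G–I: 1; G–A: 1; G–E: 1/2.
All other pairs contribute 0.
Summing the contributions gives betweenness(F) = 11/2.

11/2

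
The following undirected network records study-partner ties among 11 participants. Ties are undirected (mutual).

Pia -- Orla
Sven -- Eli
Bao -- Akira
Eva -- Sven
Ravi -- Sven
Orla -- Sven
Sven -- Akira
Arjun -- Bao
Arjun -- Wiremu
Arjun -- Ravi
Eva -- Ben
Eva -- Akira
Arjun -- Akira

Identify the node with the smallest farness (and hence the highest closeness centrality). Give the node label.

Sven

Farness (sum of distances to all others) for each node — Akira:17, Arjun:21, Bao:23, Ben:28, Eli:25, Eva:19, Orla:23, Pia:32, Ravi:20, Sven:16, Wiremu:30.
The smallest farness is 16, for Sven, so Sven has the highest closeness.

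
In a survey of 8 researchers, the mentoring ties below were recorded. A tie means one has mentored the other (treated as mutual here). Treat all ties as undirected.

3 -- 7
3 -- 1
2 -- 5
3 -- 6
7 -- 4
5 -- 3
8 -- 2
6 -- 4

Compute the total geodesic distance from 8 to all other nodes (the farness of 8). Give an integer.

23

Distances from 8: 1:4, 2:1, 3:3, 4:5, 5:2, 6:4, 7:4.
Sum = 4 + 1 + 3 + 5 + 2 + 4 + 4 = 23.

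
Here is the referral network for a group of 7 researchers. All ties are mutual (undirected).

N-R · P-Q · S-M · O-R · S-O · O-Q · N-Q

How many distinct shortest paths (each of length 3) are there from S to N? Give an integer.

The shortest distance is 3. The length-3 paths are: S–O–Q–N; S–O–R–N.
That gives 2 distinct shortest paths.

2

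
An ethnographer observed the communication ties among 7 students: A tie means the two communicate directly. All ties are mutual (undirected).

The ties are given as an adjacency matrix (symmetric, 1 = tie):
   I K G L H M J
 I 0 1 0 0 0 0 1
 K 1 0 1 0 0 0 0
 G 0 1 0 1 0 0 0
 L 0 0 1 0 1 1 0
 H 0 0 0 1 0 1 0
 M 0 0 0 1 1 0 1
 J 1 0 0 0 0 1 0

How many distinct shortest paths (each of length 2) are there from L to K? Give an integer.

The shortest distance is 2, and the only length-2 path is L–G–K. So there is exactly 1 shortest path.

1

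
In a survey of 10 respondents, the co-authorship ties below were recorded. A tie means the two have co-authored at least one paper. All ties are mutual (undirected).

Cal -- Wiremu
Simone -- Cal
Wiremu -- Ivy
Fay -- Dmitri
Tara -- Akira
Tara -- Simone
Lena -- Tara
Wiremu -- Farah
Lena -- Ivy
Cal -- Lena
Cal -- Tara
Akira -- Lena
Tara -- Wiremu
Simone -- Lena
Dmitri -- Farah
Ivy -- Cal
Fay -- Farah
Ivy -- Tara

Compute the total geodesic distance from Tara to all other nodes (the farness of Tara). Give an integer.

14

Distances from Tara: Akira:1, Cal:1, Dmitri:3, Farah:2, Fay:3, Ivy:1, Lena:1, Simone:1, Wiremu:1.
Sum = 1 + 1 + 3 + 2 + 3 + 1 + 1 + 1 + 1 = 14.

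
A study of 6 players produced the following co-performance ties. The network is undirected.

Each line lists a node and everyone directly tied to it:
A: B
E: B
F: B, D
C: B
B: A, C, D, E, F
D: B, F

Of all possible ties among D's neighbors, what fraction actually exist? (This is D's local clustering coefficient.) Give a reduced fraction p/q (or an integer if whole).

D's neighbors: B and F (k = 2).
Possible neighbor pairs: C(2,2) = 1. Edges among them: B–F → e = 1.
Clustering(D) = 1/1.

1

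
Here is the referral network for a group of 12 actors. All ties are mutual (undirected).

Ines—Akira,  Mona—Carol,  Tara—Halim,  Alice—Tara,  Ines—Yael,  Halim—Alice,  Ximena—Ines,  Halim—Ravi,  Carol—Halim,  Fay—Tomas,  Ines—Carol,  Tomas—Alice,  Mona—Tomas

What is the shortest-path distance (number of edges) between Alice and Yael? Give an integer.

4

One shortest route is Alice – Halim – Carol – Ines – Yael, which uses 4 edges, and at distance 3 from Alice we only reach {Ines}, which does not include Yael. So d(Alice,Yael) = 4.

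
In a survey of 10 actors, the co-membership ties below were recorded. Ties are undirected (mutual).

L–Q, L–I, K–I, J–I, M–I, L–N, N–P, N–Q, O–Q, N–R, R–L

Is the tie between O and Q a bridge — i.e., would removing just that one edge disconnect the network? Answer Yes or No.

Yes

Without the O–Q edge there is no alternate route between O and Q, so the network disconnects. It is a bridge.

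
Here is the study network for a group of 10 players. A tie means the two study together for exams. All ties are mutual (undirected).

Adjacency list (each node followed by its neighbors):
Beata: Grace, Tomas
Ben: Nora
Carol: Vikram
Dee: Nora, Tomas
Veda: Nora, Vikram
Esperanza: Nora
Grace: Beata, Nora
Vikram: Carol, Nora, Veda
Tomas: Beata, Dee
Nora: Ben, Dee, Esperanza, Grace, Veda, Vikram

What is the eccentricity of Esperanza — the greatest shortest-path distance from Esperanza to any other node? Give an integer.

Distances from Esperanza: Beata:3, Ben:2, Carol:3, Dee:2, Grace:2, Nora:1, Tomas:3, Veda:2, Vikram:2.
The largest is 3 (to Beata, Carol, and Tomas), so the eccentricity of Esperanza is 3.

3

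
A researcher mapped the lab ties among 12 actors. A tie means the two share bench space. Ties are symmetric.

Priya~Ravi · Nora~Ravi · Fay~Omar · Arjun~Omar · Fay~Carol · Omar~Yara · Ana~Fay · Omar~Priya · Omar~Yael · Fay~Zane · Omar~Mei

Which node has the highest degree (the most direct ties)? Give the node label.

Omar

Degrees — Ana:1, Arjun:1, Carol:1, Fay:4, Mei:1, Nora:1, Omar:6, Priya:2, Ravi:2, Yael:1, Yara:1, Zane:1.
The maximum is 6, attained only by Omar.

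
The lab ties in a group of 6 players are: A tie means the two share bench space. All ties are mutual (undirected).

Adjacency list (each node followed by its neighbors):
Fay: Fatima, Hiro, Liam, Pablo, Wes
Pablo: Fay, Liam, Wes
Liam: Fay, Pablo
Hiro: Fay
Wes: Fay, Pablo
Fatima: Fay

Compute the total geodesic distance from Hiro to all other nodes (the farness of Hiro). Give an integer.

9

Distances from Hiro: Fatima:2, Fay:1, Liam:2, Pablo:2, Wes:2.
Sum = 2 + 1 + 2 + 2 + 2 = 9.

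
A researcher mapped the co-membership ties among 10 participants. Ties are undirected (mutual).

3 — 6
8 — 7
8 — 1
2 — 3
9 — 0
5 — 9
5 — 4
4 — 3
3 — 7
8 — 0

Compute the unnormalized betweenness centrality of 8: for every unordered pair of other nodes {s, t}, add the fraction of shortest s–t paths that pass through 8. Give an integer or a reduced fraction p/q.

Pairs whose geodesics pass through 8 — 6–1: 1; 6–0: 1; 3–1: 1; 3–0: 1; 9–1: 1; 9–7: 1; 2–1: 1; 2–0: 1; 4–1: 1; 1–7: 1; 1–5: 1; 1–0: 1; 7–0: 1.
All other pairs contribute 0.
Summing the contributions gives betweenness(8) = 13.

13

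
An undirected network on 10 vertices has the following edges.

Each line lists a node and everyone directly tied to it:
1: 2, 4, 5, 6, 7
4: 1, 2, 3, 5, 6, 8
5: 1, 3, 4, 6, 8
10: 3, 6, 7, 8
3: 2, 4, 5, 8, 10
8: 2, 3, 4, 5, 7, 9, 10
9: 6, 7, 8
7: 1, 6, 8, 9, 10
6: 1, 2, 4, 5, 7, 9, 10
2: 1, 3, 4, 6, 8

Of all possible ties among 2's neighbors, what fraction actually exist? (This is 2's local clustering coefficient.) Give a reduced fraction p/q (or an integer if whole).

3/5

2's neighbors: 1, 3, 4, 6, and 8 (k = 5).
Possible neighbor pairs: C(5,2) = 10. Edges among them: 1–4, 1–6, 3–4, 3–8, 4–6, 4–8 → e = 6.
Clustering(2) = 6/10 = 3/5.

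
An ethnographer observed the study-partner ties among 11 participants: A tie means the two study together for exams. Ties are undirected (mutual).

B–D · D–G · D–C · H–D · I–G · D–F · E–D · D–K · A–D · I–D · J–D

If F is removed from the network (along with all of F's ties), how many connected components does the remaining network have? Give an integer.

F's neighbors (D) remain reachable from one another through other ties, so the rest of the network stays in one piece.

1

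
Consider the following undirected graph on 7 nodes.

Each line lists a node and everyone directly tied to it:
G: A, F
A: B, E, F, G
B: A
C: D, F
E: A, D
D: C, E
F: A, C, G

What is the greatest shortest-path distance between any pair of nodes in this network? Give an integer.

3

Eccentricity of each node (its greatest distance to any other): A:2, B:3, C:3, D:3, E:2, F:2, G:3.
The maximum eccentricity is 3, realized for instance by the pair G–D via G – F – C – D. So the diameter is 3.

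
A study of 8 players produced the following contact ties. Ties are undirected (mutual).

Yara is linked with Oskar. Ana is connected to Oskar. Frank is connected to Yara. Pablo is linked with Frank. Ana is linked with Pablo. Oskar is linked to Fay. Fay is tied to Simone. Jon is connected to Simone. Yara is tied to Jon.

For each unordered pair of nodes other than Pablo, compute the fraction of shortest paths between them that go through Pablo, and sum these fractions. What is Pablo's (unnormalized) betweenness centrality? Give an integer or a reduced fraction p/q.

Pairs whose geodesics pass through Pablo — Ana–Frank: 1.
All other pairs contribute 0.
Summing the contributions gives betweenness(Pablo) = 1.

1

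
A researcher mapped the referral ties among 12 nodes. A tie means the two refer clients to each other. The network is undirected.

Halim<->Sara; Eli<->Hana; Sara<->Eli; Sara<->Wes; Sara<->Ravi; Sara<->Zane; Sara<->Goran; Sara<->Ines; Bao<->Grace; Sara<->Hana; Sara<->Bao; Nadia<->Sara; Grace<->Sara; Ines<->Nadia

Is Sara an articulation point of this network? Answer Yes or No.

Removing Sara leaves {Ines and Nadia} with no path to {Eli and Hana}, so the network splits into 8 components. Sara is a cut vertex.

Yes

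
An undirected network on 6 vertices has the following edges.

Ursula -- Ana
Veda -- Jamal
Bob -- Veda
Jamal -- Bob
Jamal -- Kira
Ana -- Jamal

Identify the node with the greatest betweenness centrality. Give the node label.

Unnormalized betweenness of each node: Ana:4, Bob:0, Jamal:8, Kira:0, Ursula:0, Veda:0.
Jamal has the largest value, 8, making it the main broker — the node through which the most shortest paths run.

Jamal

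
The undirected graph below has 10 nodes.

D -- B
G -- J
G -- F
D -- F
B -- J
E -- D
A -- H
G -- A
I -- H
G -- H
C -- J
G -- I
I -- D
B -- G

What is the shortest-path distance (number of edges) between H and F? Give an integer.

One shortest route is H – G – F, which uses 2 edges, and H and F are not directly tied, so nothing shorter exists. So d(H,F) = 2.

2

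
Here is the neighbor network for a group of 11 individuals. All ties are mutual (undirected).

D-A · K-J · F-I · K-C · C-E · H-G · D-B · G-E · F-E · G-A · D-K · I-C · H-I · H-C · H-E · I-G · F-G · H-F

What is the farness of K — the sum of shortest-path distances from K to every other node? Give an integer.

Distances from K: A:2, B:2, C:1, D:1, E:2, F:3, G:3, H:2, I:2, J:1.
Sum = 2 + 2 + 1 + 1 + 2 + 3 + 3 + 2 + 2 + 1 = 19.

19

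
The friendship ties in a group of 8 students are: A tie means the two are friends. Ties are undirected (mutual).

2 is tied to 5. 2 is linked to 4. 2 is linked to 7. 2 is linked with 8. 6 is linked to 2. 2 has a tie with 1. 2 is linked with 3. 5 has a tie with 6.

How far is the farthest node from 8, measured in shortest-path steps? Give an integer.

2

Distances from 8: 1:2, 2:1, 3:2, 4:2, 5:2, 6:2, 7:2.
The largest is 2 (to 5, 3, 4, 6, 1, and 7), so the eccentricity of 8 is 2.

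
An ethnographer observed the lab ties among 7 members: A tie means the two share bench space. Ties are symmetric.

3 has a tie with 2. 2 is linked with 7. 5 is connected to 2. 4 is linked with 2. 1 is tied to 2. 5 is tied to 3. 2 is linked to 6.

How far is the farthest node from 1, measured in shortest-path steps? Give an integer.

2

Distances from 1: 2:1, 3:2, 4:2, 5:2, 6:2, 7:2.
The largest is 2 (to 5, 6, 4, 3, and 7), so the eccentricity of 1 is 2.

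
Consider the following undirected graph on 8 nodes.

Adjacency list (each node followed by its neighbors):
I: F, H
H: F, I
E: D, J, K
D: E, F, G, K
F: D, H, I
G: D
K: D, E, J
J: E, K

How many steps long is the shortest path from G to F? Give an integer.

One shortest route is G – D – F, which uses 2 edges, and G and F are not directly tied, so nothing shorter exists. So d(G,F) = 2.

2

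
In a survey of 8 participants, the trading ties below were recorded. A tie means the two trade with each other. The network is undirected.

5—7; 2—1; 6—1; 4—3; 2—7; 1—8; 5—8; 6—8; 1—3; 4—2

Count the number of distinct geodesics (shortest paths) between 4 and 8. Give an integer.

2

The shortest distance is 3. The length-3 paths are: 4–2–1–8; 4–3–1–8.
That gives 2 distinct shortest paths.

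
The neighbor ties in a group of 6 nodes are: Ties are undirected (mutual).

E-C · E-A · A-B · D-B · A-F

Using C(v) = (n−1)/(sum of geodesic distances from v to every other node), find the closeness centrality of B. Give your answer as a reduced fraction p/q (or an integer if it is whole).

Distances from B: A:1, C:3, D:1, E:2, F:2. Sum = 9.
n = 6, so closeness = 5/9.

5/9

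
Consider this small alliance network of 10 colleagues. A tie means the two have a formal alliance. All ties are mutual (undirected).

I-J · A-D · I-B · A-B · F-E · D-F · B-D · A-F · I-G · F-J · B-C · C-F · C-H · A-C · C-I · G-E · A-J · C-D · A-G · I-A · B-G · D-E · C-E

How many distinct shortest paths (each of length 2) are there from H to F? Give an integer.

The shortest distance is 2, and the only length-2 path is H–C–F. So there is exactly 1 shortest path.

1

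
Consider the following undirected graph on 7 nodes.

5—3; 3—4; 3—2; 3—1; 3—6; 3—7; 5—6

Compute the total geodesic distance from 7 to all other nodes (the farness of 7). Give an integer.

Distances from 7: 1:2, 2:2, 3:1, 4:2, 5:2, 6:2.
Sum = 2 + 2 + 1 + 2 + 2 + 2 = 11.

11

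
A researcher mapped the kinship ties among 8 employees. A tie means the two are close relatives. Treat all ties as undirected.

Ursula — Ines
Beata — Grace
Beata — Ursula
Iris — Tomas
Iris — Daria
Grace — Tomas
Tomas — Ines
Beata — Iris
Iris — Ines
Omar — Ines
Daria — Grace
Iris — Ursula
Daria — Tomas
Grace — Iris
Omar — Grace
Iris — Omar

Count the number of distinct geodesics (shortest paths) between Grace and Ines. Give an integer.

The shortest distance is 2. The length-2 paths are: Grace–Tomas–Ines; Grace–Omar–Ines; Grace–Iris–Ines.
That gives 3 distinct shortest paths.

3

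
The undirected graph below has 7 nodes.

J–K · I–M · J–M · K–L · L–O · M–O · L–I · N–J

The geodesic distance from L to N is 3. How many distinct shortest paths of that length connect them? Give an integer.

1

The shortest distance is 3, and the only length-3 path is L–K–J–N. So there is exactly 1 shortest path.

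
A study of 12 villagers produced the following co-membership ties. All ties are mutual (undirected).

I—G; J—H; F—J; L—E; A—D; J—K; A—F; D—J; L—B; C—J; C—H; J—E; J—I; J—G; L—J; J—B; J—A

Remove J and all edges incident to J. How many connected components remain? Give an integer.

Without J, the remaining ties split the others into: {C, H}; {A, D, F}; {K}; {B, E, L}; {G, I}.
That's 5 separate components.

5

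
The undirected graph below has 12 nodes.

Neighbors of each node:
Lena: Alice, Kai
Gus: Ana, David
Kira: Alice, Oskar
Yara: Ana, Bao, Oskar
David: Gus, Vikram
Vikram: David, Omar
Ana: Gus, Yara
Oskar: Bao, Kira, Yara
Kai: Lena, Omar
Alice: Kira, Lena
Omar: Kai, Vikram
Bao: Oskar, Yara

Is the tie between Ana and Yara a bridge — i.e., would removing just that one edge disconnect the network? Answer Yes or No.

No

Even without that edge, Ana still reaches Yara via Ana – Gus – David – Vikram – Omar – Kai – Lena – Alice – Kira – Oskar – Yara, so the network stays connected. Not a bridge.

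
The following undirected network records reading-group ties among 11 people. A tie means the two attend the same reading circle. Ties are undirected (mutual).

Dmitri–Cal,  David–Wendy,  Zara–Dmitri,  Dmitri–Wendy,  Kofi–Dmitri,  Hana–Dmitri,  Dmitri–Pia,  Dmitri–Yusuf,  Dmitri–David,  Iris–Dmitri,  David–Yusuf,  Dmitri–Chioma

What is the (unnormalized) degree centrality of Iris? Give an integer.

1

Iris is directly tied to Dmitri. That is 1 neighbor, so the degree of Iris is 1.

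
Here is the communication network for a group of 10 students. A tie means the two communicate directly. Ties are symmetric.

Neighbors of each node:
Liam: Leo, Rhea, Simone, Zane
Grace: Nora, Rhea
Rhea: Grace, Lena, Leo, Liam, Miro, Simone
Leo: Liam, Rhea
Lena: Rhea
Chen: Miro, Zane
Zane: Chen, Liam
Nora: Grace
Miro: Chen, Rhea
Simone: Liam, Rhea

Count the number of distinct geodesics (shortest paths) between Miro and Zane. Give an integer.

The shortest distance is 2, and the only length-2 path is Miro–Chen–Zane. So there is exactly 1 shortest path.

1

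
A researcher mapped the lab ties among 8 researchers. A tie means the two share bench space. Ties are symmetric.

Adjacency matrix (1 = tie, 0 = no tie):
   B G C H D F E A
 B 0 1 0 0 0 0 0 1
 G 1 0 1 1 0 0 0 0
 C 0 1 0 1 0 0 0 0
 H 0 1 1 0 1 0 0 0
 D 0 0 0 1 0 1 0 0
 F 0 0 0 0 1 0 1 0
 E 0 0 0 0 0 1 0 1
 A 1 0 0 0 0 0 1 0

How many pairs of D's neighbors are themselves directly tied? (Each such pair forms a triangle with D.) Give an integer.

D's neighbors are F and H, but none of them are tied to each other, so no triangle contains D.

0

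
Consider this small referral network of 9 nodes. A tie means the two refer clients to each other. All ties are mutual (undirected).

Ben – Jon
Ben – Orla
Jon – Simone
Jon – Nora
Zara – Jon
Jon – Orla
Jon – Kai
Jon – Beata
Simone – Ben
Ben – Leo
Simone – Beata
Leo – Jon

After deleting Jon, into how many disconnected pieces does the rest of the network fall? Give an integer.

4

Without Jon, the remaining ties split the others into: {Beata, Ben, Leo, Orla, Simone}; {Nora}; {Kai}; {Zara}.
That's 4 separate components.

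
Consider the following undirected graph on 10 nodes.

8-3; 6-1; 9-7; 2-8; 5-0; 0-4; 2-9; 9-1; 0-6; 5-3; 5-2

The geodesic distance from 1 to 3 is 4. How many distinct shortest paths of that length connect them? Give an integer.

The shortest distance is 4. The length-4 paths are: 1–6–0–5–3; 1–9–2–5–3; 1–9–2–8–3.
That gives 3 distinct shortest paths.

3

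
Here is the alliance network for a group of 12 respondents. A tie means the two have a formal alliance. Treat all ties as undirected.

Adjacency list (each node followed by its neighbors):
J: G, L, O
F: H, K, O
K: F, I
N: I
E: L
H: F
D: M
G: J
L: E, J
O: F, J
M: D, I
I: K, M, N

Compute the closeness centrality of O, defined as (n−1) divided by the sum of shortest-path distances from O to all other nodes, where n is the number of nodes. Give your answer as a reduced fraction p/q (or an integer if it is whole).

11/29

Distances from O: D:5, E:3, F:1, G:2, H:2, I:3, J:1, K:2, L:2, M:4, N:4. Sum = 29.
n = 12, so closeness = 11/29.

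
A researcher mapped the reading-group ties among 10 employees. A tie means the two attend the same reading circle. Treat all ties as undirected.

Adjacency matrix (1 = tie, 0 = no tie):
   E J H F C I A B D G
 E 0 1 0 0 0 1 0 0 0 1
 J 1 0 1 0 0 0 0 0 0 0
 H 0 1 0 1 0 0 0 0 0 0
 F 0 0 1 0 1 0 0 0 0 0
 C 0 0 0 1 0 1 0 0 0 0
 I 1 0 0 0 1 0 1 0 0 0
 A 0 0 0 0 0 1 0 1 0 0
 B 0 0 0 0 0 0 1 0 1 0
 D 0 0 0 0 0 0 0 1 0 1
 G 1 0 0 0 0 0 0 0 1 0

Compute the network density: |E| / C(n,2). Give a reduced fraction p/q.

There are 11 edges and 10 nodes, so the maximum possible is C(10,2) = 45.
Density = 11/45.

11/45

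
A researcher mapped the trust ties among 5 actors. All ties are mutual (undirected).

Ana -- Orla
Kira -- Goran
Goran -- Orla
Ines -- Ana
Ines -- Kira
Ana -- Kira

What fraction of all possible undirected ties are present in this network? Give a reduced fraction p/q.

There are 6 edges and 5 nodes, so the maximum possible is C(5,2) = 10.
Density = 6/10 = 3/5.

3/5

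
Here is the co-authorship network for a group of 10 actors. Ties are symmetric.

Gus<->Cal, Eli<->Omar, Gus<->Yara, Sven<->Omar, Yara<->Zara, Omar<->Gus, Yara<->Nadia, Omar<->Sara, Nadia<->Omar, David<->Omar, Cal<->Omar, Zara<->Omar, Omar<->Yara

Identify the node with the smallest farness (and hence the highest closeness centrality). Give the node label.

Farness (sum of distances to all others) for each node — Cal:16, David:17, Eli:17, Gus:15, Nadia:16, Omar:9, Sara:17, Sven:17, Yara:14, Zara:16.
The smallest farness is 9, for Omar, so Omar has the highest closeness.

Omar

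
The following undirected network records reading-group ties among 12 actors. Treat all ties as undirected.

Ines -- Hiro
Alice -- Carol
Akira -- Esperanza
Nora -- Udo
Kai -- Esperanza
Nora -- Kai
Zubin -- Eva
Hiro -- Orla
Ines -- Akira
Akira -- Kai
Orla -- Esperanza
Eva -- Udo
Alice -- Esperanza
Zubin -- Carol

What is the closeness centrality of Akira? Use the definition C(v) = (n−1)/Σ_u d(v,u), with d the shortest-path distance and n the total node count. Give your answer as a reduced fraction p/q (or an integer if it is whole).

Distances from Akira: Alice:2, Carol:3, Esperanza:1, Eva:4, Hiro:2, Ines:1, Kai:1, Nora:2, Orla:2, Udo:3, Zubin:4. Sum = 25.
n = 12, so closeness = 11/25.

11/25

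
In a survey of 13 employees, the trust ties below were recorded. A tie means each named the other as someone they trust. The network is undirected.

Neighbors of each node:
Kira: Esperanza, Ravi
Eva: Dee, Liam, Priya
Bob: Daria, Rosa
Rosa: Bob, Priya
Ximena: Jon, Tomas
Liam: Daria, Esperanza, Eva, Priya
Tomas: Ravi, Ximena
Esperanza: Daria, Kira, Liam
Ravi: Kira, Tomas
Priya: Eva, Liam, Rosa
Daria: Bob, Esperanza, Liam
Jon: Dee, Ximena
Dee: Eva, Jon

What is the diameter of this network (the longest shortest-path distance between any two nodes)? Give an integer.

Eccentricity of each node (its greatest distance to any other): Bob:6, Daria:5, Dee:4, Esperanza:4, Eva:4, Jon:5, Kira:4, Liam:4, Priya:5, Ravi:5, Rosa:6, Tomas:6, Ximena:6.
The maximum eccentricity is 6, realized for instance by the pair Bob–Ximena via Bob – Daria – Esperanza – Kira – Ravi – Tomas – Ximena. So the diameter is 6.

6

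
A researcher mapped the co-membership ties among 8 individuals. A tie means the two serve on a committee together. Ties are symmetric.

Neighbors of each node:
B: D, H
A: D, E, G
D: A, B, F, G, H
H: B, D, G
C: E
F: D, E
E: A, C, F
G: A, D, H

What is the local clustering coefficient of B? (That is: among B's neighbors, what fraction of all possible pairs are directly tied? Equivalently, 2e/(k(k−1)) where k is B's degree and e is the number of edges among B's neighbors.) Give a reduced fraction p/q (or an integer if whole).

B's neighbors: D and H (k = 2).
Possible neighbor pairs: C(2,2) = 1. Edges among them: D–H → e = 1.
Clustering(B) = 1/1.

1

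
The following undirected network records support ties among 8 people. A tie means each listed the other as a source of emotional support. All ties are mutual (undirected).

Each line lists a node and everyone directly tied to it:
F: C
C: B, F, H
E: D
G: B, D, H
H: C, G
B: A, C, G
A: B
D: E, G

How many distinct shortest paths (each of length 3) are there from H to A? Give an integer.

The shortest distance is 3. The length-3 paths are: H–C–B–A; H–G–B–A.
That gives 2 distinct shortest paths.

2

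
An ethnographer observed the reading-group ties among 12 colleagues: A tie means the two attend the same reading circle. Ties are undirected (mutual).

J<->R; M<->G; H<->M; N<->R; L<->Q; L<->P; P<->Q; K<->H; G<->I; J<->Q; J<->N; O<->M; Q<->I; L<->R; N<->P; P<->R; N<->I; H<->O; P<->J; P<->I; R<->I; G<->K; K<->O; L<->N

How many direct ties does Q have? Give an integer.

Q is directly tied to I, J, L, and P. That is 4 neighbors, so the degree of Q is 4.

4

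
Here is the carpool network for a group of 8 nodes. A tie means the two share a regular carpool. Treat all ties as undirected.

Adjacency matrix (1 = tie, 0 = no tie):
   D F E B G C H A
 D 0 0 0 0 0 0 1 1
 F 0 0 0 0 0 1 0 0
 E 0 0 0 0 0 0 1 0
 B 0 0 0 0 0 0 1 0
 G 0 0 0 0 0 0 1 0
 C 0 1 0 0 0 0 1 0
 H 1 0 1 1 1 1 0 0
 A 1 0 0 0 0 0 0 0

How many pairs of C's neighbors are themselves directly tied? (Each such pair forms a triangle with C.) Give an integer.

C's neighbors are F and H, but none of them are tied to each other, so no triangle contains C.

0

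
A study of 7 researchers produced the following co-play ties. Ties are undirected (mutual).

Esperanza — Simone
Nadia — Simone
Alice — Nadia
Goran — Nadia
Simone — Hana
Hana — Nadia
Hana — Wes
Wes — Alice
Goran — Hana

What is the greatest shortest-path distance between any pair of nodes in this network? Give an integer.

3

Eccentricity of each node (its greatest distance to any other): Alice:3, Esperanza:3, Goran:3, Hana:2, Nadia:2, Simone:2, Wes:3.
The maximum eccentricity is 3, realized for instance by the pair Esperanza–Wes via Esperanza – Simone – Hana – Wes. So the diameter is 3.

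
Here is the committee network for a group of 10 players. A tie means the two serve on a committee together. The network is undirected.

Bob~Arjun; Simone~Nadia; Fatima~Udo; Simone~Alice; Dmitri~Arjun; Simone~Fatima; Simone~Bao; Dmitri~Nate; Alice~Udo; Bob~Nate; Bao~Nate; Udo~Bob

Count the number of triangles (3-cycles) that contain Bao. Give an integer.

Bao's neighbors are Nate and Simone, but none of them are tied to each other, so no triangle contains Bao.

0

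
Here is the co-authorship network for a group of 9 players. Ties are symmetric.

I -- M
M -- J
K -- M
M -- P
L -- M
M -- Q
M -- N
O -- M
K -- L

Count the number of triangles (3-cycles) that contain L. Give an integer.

L's neighbors: K and M.
Neighbor pairs that are themselves tied: L–K–M. Each forms one triangle with L, for 1 in total.

1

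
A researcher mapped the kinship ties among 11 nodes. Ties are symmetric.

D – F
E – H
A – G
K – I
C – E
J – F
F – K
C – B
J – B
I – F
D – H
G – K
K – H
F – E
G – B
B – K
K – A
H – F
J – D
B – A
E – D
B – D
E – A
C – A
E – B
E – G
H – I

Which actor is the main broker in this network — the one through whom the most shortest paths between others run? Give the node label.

B

Unnormalized betweenness of each node: A:77/60, B:139/20, C:0, D:17/12, E:83/12, F:247/60, G:1/5, H:107/60, I:0, J:1/4, K:73/12.
B has the largest value, 139/20, making it the main broker — the node through which the most shortest paths run.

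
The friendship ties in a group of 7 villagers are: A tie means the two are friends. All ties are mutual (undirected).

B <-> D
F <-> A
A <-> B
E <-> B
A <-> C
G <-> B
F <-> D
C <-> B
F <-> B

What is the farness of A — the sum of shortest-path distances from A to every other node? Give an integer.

9

Distances from A: B:1, C:1, D:2, E:2, F:1, G:2.
Sum = 1 + 1 + 2 + 2 + 1 + 2 = 9.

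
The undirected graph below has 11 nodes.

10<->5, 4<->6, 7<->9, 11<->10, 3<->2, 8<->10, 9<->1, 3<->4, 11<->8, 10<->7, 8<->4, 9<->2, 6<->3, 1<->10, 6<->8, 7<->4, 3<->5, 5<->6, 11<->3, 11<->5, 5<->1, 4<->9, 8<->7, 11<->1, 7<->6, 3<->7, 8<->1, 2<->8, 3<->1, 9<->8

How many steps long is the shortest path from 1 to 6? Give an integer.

One shortest route is 1 – 8 – 6, which uses 2 edges, and 1 and 6 are not directly tied, so nothing shorter exists. So d(1,6) = 2.

2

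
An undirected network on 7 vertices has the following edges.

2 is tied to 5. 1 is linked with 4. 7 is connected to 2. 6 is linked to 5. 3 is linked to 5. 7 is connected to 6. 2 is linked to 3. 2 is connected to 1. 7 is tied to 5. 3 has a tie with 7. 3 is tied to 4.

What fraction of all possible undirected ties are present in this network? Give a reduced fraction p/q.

11/21

There are 11 edges and 7 nodes, so the maximum possible is C(7,2) = 21.
Density = 11/21.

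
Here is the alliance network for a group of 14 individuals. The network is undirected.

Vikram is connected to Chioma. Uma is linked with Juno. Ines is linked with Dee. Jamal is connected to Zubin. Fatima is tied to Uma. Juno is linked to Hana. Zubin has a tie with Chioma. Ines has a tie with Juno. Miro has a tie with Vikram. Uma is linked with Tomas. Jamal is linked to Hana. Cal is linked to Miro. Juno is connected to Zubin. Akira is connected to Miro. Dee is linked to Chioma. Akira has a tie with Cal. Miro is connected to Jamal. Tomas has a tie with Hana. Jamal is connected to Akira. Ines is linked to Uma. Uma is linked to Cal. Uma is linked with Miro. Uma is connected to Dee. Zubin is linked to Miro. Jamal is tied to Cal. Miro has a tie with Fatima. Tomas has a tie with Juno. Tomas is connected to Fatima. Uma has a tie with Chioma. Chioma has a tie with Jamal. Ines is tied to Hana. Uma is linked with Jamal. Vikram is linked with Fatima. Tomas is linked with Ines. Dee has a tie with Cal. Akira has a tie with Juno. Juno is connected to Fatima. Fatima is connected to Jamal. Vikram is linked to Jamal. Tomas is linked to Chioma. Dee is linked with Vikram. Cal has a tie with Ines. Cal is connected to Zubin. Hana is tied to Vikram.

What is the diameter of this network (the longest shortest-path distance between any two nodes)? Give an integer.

2

Eccentricity of each node (its greatest distance to any other): Akira:2, Cal:2, Chioma:2, Dee:2, Fatima:2, Hana:2, Ines:2, Jamal:2, Juno:2, Miro:2, Tomas:2, Uma:2, Vikram:2, Zubin:2.
The maximum eccentricity is 2, realized for instance by the pair Juno–Dee via Juno – Ines – Dee. So the diameter is 2.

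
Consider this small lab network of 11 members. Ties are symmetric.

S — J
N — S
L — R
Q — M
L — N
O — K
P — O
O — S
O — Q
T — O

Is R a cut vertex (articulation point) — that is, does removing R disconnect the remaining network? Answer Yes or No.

Even without R, every remaining node can still reach every other (the residual graph is connected), so R is not a cut vertex.

No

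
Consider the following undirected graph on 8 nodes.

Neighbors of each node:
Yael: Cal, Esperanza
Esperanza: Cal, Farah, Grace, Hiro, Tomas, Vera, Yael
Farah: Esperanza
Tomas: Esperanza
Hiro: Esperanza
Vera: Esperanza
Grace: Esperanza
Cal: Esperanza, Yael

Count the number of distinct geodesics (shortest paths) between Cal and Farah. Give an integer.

The shortest distance is 2, and the only length-2 path is Cal–Esperanza–Farah. So there is exactly 1 shortest path.

1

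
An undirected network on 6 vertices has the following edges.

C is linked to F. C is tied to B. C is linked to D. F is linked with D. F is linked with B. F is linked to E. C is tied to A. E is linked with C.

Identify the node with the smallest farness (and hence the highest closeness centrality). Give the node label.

C

Farness (sum of distances to all others) for each node — A:9, B:8, C:5, D:8, E:8, F:6.
The smallest farness is 5, for C, so C has the highest closeness.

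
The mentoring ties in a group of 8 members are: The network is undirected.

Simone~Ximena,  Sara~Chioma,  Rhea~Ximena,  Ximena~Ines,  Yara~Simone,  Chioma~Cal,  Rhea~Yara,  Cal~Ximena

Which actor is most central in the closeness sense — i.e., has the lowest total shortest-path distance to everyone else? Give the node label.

Farness (sum of distances to all others) for each node — Cal:13, Chioma:17, Ines:17, Rhea:15, Sara:23, Simone:15, Ximena:11, Yara:19.
The smallest farness is 11, for Ximena, so Ximena has the highest closeness.

Ximena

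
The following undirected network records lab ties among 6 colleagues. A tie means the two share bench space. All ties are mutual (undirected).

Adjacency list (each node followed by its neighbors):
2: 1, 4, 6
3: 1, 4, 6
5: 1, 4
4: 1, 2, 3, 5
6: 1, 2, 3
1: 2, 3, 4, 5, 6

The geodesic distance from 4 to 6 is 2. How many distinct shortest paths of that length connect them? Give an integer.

The shortest distance is 2. The length-2 paths are: 4–1–6; 4–3–6; 4–2–6.
That gives 3 distinct shortest paths.

3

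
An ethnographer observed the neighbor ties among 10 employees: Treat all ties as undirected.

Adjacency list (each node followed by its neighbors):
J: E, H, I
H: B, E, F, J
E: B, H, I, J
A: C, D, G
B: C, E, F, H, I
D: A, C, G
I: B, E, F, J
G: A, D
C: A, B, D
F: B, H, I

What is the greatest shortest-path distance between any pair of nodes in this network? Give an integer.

5

Eccentricity of each node (its greatest distance to any other): A:4, B:3, C:3, D:4, E:4, F:4, G:5, H:4, I:4, J:5.
The maximum eccentricity is 5, realized for instance by the pair J–G via J – E – B – C – A – G. So the diameter is 5.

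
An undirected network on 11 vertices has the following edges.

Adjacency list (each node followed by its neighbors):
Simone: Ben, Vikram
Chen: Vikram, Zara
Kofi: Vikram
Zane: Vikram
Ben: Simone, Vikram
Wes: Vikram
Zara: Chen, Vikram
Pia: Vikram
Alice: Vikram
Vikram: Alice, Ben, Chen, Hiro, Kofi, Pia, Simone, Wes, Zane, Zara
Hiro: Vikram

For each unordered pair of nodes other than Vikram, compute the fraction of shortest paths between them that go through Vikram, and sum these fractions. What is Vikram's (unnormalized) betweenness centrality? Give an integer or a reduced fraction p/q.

Pairs whose geodesics pass through Vikram — Zara–Wes: 1; Zara–Alice: 1; Zara–Hiro: 1; Zara–Ben: 1; Zara–Kofi: 1; Zara–Pia: 1; Zara–Simone: 1; Zara–Zane: 1; Wes–Alice: 1; Wes–Hiro: 1; Wes–Ben: 1; Wes–Kofi: 1; Wes–Pia: 1; Wes–Simone: 1 … (+29 more pairs).
All other pairs contribute 0.
Summing the contributions gives betweenness(Vikram) = 43.

43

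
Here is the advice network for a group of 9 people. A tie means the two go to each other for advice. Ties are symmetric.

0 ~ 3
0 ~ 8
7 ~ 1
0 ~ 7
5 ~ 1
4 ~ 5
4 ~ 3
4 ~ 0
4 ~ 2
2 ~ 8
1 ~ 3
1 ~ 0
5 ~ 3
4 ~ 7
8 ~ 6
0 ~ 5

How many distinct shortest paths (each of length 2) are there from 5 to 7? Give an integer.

3

The shortest distance is 2. The length-2 paths are: 5–4–7; 5–1–7; 5–0–7.
That gives 3 distinct shortest paths.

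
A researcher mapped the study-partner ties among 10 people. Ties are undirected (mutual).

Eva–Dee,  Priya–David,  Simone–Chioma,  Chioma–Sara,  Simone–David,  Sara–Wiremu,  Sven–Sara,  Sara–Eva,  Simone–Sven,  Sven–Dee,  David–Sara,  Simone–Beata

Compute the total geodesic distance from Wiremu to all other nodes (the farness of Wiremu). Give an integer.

22

Distances from Wiremu: Beata:4, Chioma:2, David:2, Dee:3, Eva:2, Priya:3, Sara:1, Simone:3, Sven:2.
Sum = 4 + 2 + 2 + 3 + 2 + 3 + 1 + 3 + 2 = 22.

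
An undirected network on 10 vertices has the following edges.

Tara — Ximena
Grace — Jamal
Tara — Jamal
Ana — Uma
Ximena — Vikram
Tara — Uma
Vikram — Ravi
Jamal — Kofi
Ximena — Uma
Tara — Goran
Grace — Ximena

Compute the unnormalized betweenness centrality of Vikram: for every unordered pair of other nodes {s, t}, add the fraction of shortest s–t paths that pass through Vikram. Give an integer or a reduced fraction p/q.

8

Pairs whose geodesics pass through Vikram — Goran–Ravi: 1; Jamal–Ravi: 2/2; Uma–Ravi: 1; Tara–Ravi: 1; Ana–Ravi: 1; Ximena–Ravi: 1; Grace–Ravi: 1; Ravi–Kofi: 2/2.
All other pairs contribute 0.
Summing the contributions gives betweenness(Vikram) = 8.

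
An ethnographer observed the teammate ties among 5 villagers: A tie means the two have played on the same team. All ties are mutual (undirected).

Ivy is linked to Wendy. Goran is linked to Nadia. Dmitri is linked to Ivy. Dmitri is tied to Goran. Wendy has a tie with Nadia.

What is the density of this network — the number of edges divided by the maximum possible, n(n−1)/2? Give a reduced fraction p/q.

1/2

There are 5 edges and 5 nodes, so the maximum possible is C(5,2) = 10.
Density = 5/10 = 1/2.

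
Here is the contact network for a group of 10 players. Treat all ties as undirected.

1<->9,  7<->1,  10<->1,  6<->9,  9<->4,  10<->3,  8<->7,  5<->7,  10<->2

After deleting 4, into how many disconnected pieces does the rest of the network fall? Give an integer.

4's neighbors (9) remain reachable from one another through other ties, so the rest of the network stays in one piece.

1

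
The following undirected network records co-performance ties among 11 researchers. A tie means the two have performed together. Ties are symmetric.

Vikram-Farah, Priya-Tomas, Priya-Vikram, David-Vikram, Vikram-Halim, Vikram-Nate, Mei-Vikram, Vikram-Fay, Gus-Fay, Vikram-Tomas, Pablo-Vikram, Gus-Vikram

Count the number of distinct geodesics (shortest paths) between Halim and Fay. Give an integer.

The shortest distance is 2, and the only length-2 path is Halim–Vikram–Fay. So there is exactly 1 shortest path.

1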